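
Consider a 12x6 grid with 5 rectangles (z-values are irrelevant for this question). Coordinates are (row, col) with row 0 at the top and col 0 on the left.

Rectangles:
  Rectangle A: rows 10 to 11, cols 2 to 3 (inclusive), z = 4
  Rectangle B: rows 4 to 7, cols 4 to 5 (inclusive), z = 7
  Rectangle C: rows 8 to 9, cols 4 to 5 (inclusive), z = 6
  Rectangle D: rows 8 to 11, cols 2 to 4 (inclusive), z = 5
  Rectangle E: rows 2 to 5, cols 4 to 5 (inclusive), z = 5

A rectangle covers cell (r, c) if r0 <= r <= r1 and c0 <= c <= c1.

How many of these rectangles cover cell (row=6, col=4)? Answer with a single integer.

Check cell (6,4):
  A: rows 10-11 cols 2-3 -> outside (row miss)
  B: rows 4-7 cols 4-5 -> covers
  C: rows 8-9 cols 4-5 -> outside (row miss)
  D: rows 8-11 cols 2-4 -> outside (row miss)
  E: rows 2-5 cols 4-5 -> outside (row miss)
Count covering = 1

Answer: 1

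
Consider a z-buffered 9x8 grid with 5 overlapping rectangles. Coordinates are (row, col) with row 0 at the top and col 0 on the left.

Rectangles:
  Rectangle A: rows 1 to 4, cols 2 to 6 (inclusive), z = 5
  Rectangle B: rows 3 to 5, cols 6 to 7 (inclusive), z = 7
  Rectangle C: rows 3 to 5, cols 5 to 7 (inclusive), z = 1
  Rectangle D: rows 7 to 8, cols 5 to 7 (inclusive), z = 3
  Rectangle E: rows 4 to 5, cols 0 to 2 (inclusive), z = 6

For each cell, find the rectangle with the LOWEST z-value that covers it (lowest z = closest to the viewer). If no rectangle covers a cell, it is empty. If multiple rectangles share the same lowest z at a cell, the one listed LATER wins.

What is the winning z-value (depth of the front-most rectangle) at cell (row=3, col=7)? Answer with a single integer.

Answer: 1

Derivation:
Check cell (3,7):
  A: rows 1-4 cols 2-6 -> outside (col miss)
  B: rows 3-5 cols 6-7 z=7 -> covers; best now B (z=7)
  C: rows 3-5 cols 5-7 z=1 -> covers; best now C (z=1)
  D: rows 7-8 cols 5-7 -> outside (row miss)
  E: rows 4-5 cols 0-2 -> outside (row miss)
Winner: C at z=1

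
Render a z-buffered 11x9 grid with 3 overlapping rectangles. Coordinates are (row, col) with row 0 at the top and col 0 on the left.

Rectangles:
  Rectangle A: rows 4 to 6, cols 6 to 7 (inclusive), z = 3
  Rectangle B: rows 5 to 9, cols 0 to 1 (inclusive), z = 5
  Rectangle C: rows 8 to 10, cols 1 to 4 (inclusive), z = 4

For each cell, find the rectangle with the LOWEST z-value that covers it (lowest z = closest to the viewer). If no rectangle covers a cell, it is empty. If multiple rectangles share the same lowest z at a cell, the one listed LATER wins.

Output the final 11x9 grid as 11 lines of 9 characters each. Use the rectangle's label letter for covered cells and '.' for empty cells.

.........
.........
.........
.........
......AA.
BB....AA.
BB....AA.
BB.......
BCCCC....
BCCCC....
.CCCC....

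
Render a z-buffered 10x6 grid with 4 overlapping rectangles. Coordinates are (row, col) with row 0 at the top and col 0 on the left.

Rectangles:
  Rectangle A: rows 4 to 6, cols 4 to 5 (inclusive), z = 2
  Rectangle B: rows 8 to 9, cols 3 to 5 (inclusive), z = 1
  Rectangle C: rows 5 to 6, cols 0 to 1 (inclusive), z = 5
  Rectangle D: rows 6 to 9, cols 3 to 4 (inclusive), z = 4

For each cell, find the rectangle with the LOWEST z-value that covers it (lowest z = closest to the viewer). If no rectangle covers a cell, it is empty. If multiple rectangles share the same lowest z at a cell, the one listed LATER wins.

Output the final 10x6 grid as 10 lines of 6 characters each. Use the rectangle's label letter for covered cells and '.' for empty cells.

......
......
......
......
....AA
CC..AA
CC.DAA
...DD.
...BBB
...BBB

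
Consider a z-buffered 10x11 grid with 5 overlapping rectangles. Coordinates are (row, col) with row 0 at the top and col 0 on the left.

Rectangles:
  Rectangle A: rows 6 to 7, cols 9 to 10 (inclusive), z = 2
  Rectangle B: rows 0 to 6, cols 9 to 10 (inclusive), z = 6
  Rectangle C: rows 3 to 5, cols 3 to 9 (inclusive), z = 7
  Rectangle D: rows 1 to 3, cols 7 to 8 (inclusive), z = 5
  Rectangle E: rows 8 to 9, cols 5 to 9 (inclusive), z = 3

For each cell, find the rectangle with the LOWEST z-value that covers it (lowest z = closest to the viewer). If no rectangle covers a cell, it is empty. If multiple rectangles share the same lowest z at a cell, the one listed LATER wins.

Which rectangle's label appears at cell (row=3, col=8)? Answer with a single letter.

Check cell (3,8):
  A: rows 6-7 cols 9-10 -> outside (row miss)
  B: rows 0-6 cols 9-10 -> outside (col miss)
  C: rows 3-5 cols 3-9 z=7 -> covers; best now C (z=7)
  D: rows 1-3 cols 7-8 z=5 -> covers; best now D (z=5)
  E: rows 8-9 cols 5-9 -> outside (row miss)
Winner: D at z=5

Answer: D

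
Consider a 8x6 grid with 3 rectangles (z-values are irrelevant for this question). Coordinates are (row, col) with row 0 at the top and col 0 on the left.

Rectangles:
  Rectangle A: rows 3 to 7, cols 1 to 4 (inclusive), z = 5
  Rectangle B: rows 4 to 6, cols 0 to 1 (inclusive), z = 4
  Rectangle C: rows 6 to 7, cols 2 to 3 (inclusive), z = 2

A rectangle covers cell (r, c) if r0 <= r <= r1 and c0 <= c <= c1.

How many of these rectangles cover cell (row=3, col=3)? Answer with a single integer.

Answer: 1

Derivation:
Check cell (3,3):
  A: rows 3-7 cols 1-4 -> covers
  B: rows 4-6 cols 0-1 -> outside (row miss)
  C: rows 6-7 cols 2-3 -> outside (row miss)
Count covering = 1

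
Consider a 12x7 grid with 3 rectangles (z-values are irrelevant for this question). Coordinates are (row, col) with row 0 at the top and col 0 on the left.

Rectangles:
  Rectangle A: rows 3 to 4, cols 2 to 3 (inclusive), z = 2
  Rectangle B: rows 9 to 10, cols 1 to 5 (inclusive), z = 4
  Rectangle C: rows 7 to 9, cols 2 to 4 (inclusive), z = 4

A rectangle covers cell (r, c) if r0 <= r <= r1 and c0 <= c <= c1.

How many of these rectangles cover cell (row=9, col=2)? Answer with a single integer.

Answer: 2

Derivation:
Check cell (9,2):
  A: rows 3-4 cols 2-3 -> outside (row miss)
  B: rows 9-10 cols 1-5 -> covers
  C: rows 7-9 cols 2-4 -> covers
Count covering = 2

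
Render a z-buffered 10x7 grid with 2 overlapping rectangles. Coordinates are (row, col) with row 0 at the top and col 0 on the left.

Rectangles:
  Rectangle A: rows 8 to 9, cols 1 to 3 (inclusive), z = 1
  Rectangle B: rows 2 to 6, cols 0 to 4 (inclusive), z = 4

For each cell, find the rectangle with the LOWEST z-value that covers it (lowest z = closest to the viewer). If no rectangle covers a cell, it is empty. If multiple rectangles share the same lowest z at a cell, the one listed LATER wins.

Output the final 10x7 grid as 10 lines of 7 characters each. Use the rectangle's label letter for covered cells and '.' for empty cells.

.......
.......
BBBBB..
BBBBB..
BBBBB..
BBBBB..
BBBBB..
.......
.AAA...
.AAA...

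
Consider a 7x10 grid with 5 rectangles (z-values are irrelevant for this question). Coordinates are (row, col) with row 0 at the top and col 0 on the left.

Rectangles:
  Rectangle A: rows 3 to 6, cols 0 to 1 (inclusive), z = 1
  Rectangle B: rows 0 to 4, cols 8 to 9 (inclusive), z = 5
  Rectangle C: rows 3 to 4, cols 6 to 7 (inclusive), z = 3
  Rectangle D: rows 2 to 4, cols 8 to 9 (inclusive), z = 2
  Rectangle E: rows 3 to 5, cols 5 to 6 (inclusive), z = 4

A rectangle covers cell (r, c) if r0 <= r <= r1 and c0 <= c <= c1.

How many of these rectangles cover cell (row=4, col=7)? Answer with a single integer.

Answer: 1

Derivation:
Check cell (4,7):
  A: rows 3-6 cols 0-1 -> outside (col miss)
  B: rows 0-4 cols 8-9 -> outside (col miss)
  C: rows 3-4 cols 6-7 -> covers
  D: rows 2-4 cols 8-9 -> outside (col miss)
  E: rows 3-5 cols 5-6 -> outside (col miss)
Count covering = 1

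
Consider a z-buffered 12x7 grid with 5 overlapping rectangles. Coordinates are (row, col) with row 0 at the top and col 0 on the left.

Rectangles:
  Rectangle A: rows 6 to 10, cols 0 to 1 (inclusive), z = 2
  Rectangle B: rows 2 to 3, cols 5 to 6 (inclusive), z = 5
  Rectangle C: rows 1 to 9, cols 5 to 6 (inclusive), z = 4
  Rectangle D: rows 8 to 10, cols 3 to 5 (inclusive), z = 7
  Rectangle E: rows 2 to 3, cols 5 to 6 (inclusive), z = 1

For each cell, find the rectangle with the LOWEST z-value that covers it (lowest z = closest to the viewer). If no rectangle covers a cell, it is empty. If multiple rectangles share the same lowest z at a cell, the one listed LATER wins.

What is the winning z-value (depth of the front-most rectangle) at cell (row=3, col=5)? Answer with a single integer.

Check cell (3,5):
  A: rows 6-10 cols 0-1 -> outside (row miss)
  B: rows 2-3 cols 5-6 z=5 -> covers; best now B (z=5)
  C: rows 1-9 cols 5-6 z=4 -> covers; best now C (z=4)
  D: rows 8-10 cols 3-5 -> outside (row miss)
  E: rows 2-3 cols 5-6 z=1 -> covers; best now E (z=1)
Winner: E at z=1

Answer: 1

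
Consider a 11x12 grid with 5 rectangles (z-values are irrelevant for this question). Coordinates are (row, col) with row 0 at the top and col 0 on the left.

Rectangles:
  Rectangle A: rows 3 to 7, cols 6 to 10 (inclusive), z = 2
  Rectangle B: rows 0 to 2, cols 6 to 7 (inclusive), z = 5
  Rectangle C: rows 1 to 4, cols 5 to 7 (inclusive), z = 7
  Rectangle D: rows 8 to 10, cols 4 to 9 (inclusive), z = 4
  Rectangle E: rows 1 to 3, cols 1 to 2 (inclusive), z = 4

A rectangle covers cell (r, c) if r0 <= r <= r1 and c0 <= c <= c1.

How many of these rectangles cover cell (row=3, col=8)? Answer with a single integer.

Answer: 1

Derivation:
Check cell (3,8):
  A: rows 3-7 cols 6-10 -> covers
  B: rows 0-2 cols 6-7 -> outside (row miss)
  C: rows 1-4 cols 5-7 -> outside (col miss)
  D: rows 8-10 cols 4-9 -> outside (row miss)
  E: rows 1-3 cols 1-2 -> outside (col miss)
Count covering = 1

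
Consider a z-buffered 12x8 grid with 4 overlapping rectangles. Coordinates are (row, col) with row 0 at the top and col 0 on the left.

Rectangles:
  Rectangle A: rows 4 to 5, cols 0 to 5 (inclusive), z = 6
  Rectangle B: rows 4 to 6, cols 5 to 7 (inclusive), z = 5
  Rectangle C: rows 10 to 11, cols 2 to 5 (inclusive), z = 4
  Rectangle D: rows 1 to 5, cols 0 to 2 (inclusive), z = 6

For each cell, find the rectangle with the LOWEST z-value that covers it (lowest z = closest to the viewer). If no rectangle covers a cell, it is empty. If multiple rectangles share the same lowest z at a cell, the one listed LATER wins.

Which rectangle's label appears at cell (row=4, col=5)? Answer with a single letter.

Check cell (4,5):
  A: rows 4-5 cols 0-5 z=6 -> covers; best now A (z=6)
  B: rows 4-6 cols 5-7 z=5 -> covers; best now B (z=5)
  C: rows 10-11 cols 2-5 -> outside (row miss)
  D: rows 1-5 cols 0-2 -> outside (col miss)
Winner: B at z=5

Answer: B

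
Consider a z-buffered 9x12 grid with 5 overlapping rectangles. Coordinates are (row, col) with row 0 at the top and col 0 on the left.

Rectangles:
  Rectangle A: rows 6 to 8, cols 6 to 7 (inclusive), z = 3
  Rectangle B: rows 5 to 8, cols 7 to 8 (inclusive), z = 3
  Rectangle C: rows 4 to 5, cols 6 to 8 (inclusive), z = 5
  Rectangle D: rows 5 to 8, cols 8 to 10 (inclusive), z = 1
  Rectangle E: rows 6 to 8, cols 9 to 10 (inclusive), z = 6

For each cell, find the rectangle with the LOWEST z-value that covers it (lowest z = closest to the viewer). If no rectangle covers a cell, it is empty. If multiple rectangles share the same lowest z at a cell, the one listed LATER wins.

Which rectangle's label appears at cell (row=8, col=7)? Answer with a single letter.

Check cell (8,7):
  A: rows 6-8 cols 6-7 z=3 -> covers; best now A (z=3)
  B: rows 5-8 cols 7-8 z=3 -> covers; best now B (z=3)
  C: rows 4-5 cols 6-8 -> outside (row miss)
  D: rows 5-8 cols 8-10 -> outside (col miss)
  E: rows 6-8 cols 9-10 -> outside (col miss)
Winner: B at z=3

Answer: B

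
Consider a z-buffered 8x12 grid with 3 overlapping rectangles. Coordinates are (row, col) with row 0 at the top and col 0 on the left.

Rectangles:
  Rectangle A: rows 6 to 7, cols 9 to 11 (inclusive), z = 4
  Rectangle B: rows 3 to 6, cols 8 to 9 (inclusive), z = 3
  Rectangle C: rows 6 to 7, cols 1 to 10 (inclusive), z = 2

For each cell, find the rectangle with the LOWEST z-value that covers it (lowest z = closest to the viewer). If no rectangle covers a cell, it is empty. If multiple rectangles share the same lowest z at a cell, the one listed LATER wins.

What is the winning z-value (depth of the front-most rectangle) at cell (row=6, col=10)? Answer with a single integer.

Answer: 2

Derivation:
Check cell (6,10):
  A: rows 6-7 cols 9-11 z=4 -> covers; best now A (z=4)
  B: rows 3-6 cols 8-9 -> outside (col miss)
  C: rows 6-7 cols 1-10 z=2 -> covers; best now C (z=2)
Winner: C at z=2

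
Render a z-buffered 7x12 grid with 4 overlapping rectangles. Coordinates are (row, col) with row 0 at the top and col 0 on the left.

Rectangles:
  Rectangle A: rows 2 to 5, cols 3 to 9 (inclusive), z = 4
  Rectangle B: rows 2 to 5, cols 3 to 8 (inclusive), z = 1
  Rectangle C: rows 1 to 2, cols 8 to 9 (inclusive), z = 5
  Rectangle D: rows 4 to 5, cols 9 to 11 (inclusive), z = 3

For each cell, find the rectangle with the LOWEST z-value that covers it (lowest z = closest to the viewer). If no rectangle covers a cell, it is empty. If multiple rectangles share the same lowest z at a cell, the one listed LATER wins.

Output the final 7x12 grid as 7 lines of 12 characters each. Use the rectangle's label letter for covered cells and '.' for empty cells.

............
........CC..
...BBBBBBA..
...BBBBBBA..
...BBBBBBDDD
...BBBBBBDDD
............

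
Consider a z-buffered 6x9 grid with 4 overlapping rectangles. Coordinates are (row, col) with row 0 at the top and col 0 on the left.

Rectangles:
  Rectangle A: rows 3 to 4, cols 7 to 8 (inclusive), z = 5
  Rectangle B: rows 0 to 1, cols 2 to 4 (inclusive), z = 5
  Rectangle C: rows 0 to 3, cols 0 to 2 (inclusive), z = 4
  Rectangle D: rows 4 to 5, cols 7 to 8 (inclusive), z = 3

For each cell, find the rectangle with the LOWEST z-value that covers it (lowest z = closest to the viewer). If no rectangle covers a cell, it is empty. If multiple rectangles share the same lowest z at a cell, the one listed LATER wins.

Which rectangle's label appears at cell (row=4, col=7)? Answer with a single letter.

Check cell (4,7):
  A: rows 3-4 cols 7-8 z=5 -> covers; best now A (z=5)
  B: rows 0-1 cols 2-4 -> outside (row miss)
  C: rows 0-3 cols 0-2 -> outside (row miss)
  D: rows 4-5 cols 7-8 z=3 -> covers; best now D (z=3)
Winner: D at z=3

Answer: D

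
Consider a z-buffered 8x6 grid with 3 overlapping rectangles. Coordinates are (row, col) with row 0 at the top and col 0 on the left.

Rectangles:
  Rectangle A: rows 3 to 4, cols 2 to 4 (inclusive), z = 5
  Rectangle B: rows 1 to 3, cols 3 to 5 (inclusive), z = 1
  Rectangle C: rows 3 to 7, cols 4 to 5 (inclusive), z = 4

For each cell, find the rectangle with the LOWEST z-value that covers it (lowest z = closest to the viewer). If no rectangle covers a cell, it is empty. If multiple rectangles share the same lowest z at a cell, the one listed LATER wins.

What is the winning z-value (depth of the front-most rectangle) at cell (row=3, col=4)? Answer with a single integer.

Check cell (3,4):
  A: rows 3-4 cols 2-4 z=5 -> covers; best now A (z=5)
  B: rows 1-3 cols 3-5 z=1 -> covers; best now B (z=1)
  C: rows 3-7 cols 4-5 z=4 -> covers; best now B (z=1)
Winner: B at z=1

Answer: 1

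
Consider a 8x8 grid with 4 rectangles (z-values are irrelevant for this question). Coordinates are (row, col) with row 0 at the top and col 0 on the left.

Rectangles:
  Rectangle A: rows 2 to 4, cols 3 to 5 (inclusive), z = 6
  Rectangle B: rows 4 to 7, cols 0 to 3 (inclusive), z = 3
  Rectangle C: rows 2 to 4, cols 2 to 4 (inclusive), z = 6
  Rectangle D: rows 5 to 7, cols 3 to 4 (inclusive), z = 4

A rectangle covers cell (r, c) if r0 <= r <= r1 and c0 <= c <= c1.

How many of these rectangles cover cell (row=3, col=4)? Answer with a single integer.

Check cell (3,4):
  A: rows 2-4 cols 3-5 -> covers
  B: rows 4-7 cols 0-3 -> outside (row miss)
  C: rows 2-4 cols 2-4 -> covers
  D: rows 5-7 cols 3-4 -> outside (row miss)
Count covering = 2

Answer: 2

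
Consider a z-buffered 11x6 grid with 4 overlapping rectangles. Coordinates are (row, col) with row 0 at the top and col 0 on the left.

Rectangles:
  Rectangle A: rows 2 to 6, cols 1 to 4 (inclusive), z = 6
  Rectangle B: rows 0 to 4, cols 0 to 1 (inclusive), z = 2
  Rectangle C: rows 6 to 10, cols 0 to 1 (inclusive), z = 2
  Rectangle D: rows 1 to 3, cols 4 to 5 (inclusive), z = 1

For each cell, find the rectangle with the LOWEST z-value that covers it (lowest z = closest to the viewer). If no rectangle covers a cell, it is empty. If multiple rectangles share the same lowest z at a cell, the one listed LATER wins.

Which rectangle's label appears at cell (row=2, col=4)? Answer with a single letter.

Answer: D

Derivation:
Check cell (2,4):
  A: rows 2-6 cols 1-4 z=6 -> covers; best now A (z=6)
  B: rows 0-4 cols 0-1 -> outside (col miss)
  C: rows 6-10 cols 0-1 -> outside (row miss)
  D: rows 1-3 cols 4-5 z=1 -> covers; best now D (z=1)
Winner: D at z=1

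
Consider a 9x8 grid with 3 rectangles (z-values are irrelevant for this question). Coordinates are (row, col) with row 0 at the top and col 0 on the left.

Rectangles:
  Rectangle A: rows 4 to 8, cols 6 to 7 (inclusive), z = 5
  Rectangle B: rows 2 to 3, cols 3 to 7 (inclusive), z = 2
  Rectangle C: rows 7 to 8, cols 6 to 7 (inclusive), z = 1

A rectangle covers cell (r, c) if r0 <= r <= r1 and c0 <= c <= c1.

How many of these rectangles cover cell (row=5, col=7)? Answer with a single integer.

Check cell (5,7):
  A: rows 4-8 cols 6-7 -> covers
  B: rows 2-3 cols 3-7 -> outside (row miss)
  C: rows 7-8 cols 6-7 -> outside (row miss)
Count covering = 1

Answer: 1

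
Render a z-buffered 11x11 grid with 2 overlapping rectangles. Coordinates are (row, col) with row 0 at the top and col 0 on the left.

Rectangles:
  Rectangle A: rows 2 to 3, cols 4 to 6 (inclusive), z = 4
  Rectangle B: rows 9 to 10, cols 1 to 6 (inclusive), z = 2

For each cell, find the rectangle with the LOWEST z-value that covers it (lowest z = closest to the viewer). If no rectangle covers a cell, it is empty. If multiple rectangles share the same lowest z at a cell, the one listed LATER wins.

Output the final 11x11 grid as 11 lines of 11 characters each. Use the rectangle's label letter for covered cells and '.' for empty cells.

...........
...........
....AAA....
....AAA....
...........
...........
...........
...........
...........
.BBBBBB....
.BBBBBB....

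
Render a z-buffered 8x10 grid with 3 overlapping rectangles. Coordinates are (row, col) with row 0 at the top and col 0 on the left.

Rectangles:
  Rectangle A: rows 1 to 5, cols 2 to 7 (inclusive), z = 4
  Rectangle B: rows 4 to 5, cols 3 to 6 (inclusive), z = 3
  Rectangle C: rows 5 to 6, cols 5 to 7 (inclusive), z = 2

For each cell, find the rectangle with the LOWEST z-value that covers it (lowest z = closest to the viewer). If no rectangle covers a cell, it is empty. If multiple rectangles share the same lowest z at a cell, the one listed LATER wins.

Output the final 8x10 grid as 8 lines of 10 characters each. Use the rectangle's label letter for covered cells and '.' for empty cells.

..........
..AAAAAA..
..AAAAAA..
..AAAAAA..
..ABBBBA..
..ABBCCC..
.....CCC..
..........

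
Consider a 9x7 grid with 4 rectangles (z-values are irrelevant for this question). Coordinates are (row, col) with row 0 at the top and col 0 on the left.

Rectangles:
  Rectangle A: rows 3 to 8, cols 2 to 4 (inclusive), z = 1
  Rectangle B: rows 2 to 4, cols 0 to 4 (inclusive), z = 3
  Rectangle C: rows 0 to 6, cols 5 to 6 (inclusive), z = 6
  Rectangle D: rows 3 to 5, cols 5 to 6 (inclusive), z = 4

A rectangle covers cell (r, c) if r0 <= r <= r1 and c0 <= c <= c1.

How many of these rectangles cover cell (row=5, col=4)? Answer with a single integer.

Check cell (5,4):
  A: rows 3-8 cols 2-4 -> covers
  B: rows 2-4 cols 0-4 -> outside (row miss)
  C: rows 0-6 cols 5-6 -> outside (col miss)
  D: rows 3-5 cols 5-6 -> outside (col miss)
Count covering = 1

Answer: 1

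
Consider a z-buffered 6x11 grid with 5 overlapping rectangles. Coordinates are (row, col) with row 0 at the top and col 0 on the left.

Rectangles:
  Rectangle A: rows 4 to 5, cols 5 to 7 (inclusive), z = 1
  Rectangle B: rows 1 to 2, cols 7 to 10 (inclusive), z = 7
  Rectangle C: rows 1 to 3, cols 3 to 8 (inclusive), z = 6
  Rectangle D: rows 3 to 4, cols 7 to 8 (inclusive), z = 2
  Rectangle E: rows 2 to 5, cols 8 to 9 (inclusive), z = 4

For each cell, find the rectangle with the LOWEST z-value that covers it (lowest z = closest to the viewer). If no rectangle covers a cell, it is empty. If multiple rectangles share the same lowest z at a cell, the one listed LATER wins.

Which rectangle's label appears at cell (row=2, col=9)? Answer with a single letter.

Answer: E

Derivation:
Check cell (2,9):
  A: rows 4-5 cols 5-7 -> outside (row miss)
  B: rows 1-2 cols 7-10 z=7 -> covers; best now B (z=7)
  C: rows 1-3 cols 3-8 -> outside (col miss)
  D: rows 3-4 cols 7-8 -> outside (row miss)
  E: rows 2-5 cols 8-9 z=4 -> covers; best now E (z=4)
Winner: E at z=4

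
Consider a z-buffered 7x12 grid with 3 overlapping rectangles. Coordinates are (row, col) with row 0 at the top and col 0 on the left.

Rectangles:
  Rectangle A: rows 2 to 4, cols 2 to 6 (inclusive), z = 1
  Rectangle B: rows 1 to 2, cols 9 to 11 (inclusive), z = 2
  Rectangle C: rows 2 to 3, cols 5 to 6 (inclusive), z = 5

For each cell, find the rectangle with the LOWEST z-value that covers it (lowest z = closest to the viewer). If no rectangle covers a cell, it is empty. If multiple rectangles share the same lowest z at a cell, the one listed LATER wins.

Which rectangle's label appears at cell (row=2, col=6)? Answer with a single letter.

Check cell (2,6):
  A: rows 2-4 cols 2-6 z=1 -> covers; best now A (z=1)
  B: rows 1-2 cols 9-11 -> outside (col miss)
  C: rows 2-3 cols 5-6 z=5 -> covers; best now A (z=1)
Winner: A at z=1

Answer: A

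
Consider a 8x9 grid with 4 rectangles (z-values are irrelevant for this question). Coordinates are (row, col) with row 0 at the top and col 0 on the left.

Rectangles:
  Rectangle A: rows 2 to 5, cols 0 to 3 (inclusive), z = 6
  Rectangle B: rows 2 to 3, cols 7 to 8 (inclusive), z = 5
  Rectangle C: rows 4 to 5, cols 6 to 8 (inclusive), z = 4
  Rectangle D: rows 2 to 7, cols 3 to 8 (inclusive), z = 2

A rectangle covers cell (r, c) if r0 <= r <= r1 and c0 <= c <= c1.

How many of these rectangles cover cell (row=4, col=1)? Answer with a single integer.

Answer: 1

Derivation:
Check cell (4,1):
  A: rows 2-5 cols 0-3 -> covers
  B: rows 2-3 cols 7-8 -> outside (row miss)
  C: rows 4-5 cols 6-8 -> outside (col miss)
  D: rows 2-7 cols 3-8 -> outside (col miss)
Count covering = 1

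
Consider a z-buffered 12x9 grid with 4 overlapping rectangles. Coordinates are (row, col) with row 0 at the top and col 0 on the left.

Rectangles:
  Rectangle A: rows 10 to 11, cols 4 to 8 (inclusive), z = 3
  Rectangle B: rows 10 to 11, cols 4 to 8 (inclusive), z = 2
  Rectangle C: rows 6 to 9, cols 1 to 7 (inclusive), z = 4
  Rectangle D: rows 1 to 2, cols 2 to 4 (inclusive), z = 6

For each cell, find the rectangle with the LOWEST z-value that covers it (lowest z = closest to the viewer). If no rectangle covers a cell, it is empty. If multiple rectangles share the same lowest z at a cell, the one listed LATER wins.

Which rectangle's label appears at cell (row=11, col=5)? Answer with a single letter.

Check cell (11,5):
  A: rows 10-11 cols 4-8 z=3 -> covers; best now A (z=3)
  B: rows 10-11 cols 4-8 z=2 -> covers; best now B (z=2)
  C: rows 6-9 cols 1-7 -> outside (row miss)
  D: rows 1-2 cols 2-4 -> outside (row miss)
Winner: B at z=2

Answer: B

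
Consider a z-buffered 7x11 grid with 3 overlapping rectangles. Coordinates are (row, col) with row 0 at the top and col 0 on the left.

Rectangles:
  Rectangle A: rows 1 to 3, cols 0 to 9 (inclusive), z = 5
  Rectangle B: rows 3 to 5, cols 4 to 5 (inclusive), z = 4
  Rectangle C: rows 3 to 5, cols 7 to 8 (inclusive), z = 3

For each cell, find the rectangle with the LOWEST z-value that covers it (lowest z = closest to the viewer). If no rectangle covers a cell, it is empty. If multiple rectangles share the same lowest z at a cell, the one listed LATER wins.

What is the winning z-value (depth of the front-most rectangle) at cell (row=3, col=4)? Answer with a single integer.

Check cell (3,4):
  A: rows 1-3 cols 0-9 z=5 -> covers; best now A (z=5)
  B: rows 3-5 cols 4-5 z=4 -> covers; best now B (z=4)
  C: rows 3-5 cols 7-8 -> outside (col miss)
Winner: B at z=4

Answer: 4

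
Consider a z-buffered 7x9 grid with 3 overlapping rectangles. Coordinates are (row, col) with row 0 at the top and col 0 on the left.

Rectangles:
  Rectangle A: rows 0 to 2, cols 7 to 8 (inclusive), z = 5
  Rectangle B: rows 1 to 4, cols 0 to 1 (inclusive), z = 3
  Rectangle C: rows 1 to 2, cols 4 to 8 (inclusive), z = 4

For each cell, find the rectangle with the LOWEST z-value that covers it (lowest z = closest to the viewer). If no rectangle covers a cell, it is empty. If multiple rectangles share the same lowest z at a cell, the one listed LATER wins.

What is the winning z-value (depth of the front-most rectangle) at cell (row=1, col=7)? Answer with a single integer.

Check cell (1,7):
  A: rows 0-2 cols 7-8 z=5 -> covers; best now A (z=5)
  B: rows 1-4 cols 0-1 -> outside (col miss)
  C: rows 1-2 cols 4-8 z=4 -> covers; best now C (z=4)
Winner: C at z=4

Answer: 4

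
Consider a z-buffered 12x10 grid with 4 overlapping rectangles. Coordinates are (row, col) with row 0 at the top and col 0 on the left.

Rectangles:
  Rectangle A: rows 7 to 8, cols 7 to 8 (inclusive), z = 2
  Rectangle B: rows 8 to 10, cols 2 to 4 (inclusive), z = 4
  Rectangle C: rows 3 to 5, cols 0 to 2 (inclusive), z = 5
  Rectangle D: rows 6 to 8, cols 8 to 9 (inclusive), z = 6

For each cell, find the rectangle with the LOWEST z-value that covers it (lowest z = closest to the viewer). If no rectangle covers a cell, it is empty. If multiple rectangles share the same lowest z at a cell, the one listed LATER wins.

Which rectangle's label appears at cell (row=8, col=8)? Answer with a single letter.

Answer: A

Derivation:
Check cell (8,8):
  A: rows 7-8 cols 7-8 z=2 -> covers; best now A (z=2)
  B: rows 8-10 cols 2-4 -> outside (col miss)
  C: rows 3-5 cols 0-2 -> outside (row miss)
  D: rows 6-8 cols 8-9 z=6 -> covers; best now A (z=2)
Winner: A at z=2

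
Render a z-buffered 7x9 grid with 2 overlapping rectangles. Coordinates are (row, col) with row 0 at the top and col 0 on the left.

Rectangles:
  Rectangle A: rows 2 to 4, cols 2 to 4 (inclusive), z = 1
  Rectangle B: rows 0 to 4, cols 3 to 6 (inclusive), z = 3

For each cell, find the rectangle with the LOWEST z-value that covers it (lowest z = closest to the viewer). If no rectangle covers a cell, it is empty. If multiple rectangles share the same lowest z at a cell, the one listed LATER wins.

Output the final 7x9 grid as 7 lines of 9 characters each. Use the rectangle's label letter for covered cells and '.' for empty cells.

...BBBB..
...BBBB..
..AAABB..
..AAABB..
..AAABB..
.........
.........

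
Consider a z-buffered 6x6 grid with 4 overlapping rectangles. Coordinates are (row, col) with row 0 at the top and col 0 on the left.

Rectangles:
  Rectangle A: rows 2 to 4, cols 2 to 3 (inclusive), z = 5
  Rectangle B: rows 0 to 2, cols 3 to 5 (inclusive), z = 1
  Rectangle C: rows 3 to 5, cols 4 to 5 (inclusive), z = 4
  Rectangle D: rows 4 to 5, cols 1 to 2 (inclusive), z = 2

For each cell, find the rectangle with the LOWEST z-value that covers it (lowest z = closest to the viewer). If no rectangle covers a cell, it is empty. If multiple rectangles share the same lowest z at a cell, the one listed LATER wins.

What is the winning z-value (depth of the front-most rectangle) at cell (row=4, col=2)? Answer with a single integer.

Answer: 2

Derivation:
Check cell (4,2):
  A: rows 2-4 cols 2-3 z=5 -> covers; best now A (z=5)
  B: rows 0-2 cols 3-5 -> outside (row miss)
  C: rows 3-5 cols 4-5 -> outside (col miss)
  D: rows 4-5 cols 1-2 z=2 -> covers; best now D (z=2)
Winner: D at z=2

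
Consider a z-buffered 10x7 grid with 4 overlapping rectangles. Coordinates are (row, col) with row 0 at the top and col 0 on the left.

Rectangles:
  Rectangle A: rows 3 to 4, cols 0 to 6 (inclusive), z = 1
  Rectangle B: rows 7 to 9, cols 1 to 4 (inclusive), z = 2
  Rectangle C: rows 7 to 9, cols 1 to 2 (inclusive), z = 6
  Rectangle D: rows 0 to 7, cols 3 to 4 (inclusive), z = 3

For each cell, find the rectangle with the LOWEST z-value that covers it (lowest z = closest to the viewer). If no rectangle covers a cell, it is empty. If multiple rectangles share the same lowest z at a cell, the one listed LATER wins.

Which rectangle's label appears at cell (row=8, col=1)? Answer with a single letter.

Check cell (8,1):
  A: rows 3-4 cols 0-6 -> outside (row miss)
  B: rows 7-9 cols 1-4 z=2 -> covers; best now B (z=2)
  C: rows 7-9 cols 1-2 z=6 -> covers; best now B (z=2)
  D: rows 0-7 cols 3-4 -> outside (row miss)
Winner: B at z=2

Answer: B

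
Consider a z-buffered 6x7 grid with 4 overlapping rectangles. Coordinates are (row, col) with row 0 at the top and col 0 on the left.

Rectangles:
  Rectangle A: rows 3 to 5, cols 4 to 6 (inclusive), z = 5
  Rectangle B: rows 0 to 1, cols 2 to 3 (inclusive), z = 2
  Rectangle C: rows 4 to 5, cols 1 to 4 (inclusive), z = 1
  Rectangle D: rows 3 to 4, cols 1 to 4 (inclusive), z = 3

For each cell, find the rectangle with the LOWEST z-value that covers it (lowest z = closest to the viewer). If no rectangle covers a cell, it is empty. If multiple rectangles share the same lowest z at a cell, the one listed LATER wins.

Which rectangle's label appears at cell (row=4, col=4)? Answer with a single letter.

Answer: C

Derivation:
Check cell (4,4):
  A: rows 3-5 cols 4-6 z=5 -> covers; best now A (z=5)
  B: rows 0-1 cols 2-3 -> outside (row miss)
  C: rows 4-5 cols 1-4 z=1 -> covers; best now C (z=1)
  D: rows 3-4 cols 1-4 z=3 -> covers; best now C (z=1)
Winner: C at z=1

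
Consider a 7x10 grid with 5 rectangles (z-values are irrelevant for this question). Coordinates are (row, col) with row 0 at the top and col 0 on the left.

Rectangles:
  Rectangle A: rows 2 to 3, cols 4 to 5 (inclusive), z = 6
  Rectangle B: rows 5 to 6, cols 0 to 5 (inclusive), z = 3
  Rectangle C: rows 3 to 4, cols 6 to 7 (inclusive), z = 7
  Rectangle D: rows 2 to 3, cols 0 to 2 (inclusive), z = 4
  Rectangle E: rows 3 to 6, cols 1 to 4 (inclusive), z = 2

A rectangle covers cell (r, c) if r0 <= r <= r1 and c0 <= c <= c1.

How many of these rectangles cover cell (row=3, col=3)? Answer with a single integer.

Answer: 1

Derivation:
Check cell (3,3):
  A: rows 2-3 cols 4-5 -> outside (col miss)
  B: rows 5-6 cols 0-5 -> outside (row miss)
  C: rows 3-4 cols 6-7 -> outside (col miss)
  D: rows 2-3 cols 0-2 -> outside (col miss)
  E: rows 3-6 cols 1-4 -> covers
Count covering = 1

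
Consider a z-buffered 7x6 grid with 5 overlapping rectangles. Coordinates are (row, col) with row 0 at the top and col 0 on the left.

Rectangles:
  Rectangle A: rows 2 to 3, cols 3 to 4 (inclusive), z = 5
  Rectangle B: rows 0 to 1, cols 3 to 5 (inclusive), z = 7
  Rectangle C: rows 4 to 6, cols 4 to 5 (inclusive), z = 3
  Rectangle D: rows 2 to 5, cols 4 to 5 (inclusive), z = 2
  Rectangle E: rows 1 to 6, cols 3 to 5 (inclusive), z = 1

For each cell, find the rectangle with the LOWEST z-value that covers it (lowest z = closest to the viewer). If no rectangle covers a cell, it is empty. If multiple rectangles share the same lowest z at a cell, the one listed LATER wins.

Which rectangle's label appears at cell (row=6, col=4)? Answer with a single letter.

Answer: E

Derivation:
Check cell (6,4):
  A: rows 2-3 cols 3-4 -> outside (row miss)
  B: rows 0-1 cols 3-5 -> outside (row miss)
  C: rows 4-6 cols 4-5 z=3 -> covers; best now C (z=3)
  D: rows 2-5 cols 4-5 -> outside (row miss)
  E: rows 1-6 cols 3-5 z=1 -> covers; best now E (z=1)
Winner: E at z=1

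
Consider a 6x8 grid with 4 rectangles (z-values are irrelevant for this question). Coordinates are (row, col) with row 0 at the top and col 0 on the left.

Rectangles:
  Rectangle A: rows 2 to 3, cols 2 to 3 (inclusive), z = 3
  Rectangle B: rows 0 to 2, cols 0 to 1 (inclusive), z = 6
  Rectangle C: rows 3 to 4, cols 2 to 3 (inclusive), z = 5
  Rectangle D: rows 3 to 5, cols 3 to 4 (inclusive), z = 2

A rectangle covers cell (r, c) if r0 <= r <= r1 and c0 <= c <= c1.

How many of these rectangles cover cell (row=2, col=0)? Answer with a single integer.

Answer: 1

Derivation:
Check cell (2,0):
  A: rows 2-3 cols 2-3 -> outside (col miss)
  B: rows 0-2 cols 0-1 -> covers
  C: rows 3-4 cols 2-3 -> outside (row miss)
  D: rows 3-5 cols 3-4 -> outside (row miss)
Count covering = 1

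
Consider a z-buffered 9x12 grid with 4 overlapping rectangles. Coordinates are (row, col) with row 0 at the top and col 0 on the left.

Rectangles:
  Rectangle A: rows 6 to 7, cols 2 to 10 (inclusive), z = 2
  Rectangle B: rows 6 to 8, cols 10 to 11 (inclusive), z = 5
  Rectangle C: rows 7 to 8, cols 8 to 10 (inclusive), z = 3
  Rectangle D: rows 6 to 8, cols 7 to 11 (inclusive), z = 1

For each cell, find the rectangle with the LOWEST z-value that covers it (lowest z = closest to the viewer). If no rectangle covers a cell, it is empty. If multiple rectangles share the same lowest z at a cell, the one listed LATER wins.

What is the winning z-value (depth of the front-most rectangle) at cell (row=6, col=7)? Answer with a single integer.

Check cell (6,7):
  A: rows 6-7 cols 2-10 z=2 -> covers; best now A (z=2)
  B: rows 6-8 cols 10-11 -> outside (col miss)
  C: rows 7-8 cols 8-10 -> outside (row miss)
  D: rows 6-8 cols 7-11 z=1 -> covers; best now D (z=1)
Winner: D at z=1

Answer: 1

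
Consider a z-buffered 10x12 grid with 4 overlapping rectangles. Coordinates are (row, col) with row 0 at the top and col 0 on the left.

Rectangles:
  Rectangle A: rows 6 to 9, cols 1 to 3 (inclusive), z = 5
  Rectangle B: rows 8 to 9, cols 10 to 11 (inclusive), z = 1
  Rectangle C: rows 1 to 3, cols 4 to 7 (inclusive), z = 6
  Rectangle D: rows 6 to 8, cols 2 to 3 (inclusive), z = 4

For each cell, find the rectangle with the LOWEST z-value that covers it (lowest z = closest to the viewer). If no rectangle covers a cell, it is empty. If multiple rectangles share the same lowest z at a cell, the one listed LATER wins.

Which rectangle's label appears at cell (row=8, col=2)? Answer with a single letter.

Answer: D

Derivation:
Check cell (8,2):
  A: rows 6-9 cols 1-3 z=5 -> covers; best now A (z=5)
  B: rows 8-9 cols 10-11 -> outside (col miss)
  C: rows 1-3 cols 4-7 -> outside (row miss)
  D: rows 6-8 cols 2-3 z=4 -> covers; best now D (z=4)
Winner: D at z=4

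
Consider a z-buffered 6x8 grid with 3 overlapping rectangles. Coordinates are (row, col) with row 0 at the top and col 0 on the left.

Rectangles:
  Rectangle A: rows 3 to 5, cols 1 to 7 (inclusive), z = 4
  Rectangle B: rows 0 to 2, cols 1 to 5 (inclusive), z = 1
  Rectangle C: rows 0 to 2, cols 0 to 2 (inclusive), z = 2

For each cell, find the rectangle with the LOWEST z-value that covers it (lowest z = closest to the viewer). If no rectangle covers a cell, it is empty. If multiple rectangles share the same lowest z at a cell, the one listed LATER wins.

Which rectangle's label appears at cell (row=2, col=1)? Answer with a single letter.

Check cell (2,1):
  A: rows 3-5 cols 1-7 -> outside (row miss)
  B: rows 0-2 cols 1-5 z=1 -> covers; best now B (z=1)
  C: rows 0-2 cols 0-2 z=2 -> covers; best now B (z=1)
Winner: B at z=1

Answer: B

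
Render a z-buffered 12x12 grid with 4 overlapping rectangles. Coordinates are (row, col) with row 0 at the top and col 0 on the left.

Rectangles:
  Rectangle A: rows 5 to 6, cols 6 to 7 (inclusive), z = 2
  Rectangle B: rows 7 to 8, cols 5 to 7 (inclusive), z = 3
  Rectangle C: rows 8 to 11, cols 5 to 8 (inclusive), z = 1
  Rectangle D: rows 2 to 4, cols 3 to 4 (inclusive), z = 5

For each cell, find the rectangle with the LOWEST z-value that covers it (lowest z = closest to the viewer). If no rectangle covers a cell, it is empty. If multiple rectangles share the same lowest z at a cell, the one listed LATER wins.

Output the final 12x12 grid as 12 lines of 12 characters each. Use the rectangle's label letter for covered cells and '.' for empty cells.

............
............
...DD.......
...DD.......
...DD.......
......AA....
......AA....
.....BBB....
.....CCCC...
.....CCCC...
.....CCCC...
.....CCCC...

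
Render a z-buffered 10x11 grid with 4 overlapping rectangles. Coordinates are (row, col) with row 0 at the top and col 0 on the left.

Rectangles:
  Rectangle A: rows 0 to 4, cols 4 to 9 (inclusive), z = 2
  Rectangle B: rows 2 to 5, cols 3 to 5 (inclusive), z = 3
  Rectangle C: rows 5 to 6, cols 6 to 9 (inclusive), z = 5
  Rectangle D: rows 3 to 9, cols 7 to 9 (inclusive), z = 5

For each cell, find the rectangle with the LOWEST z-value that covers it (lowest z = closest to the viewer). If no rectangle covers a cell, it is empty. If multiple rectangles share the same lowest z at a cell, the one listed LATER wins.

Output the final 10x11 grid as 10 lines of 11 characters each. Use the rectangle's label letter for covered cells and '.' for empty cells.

....AAAAAA.
....AAAAAA.
...BAAAAAA.
...BAAAAAA.
...BAAAAAA.
...BBBCDDD.
......CDDD.
.......DDD.
.......DDD.
.......DDD.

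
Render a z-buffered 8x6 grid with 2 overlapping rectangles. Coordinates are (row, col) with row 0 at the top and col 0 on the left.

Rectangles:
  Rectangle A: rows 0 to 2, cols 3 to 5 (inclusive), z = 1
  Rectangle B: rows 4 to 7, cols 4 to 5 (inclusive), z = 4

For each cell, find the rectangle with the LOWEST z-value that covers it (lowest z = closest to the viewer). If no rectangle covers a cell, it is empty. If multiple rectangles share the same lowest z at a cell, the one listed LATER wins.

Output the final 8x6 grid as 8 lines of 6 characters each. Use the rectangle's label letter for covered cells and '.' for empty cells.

...AAA
...AAA
...AAA
......
....BB
....BB
....BB
....BB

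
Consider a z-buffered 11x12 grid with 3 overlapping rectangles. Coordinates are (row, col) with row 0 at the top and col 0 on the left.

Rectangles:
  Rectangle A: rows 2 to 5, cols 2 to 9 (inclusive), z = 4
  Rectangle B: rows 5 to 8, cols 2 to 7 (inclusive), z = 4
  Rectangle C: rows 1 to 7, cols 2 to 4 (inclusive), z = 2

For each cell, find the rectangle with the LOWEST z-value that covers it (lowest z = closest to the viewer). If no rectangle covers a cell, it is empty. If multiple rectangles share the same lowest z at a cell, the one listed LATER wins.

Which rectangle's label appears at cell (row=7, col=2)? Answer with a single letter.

Answer: C

Derivation:
Check cell (7,2):
  A: rows 2-5 cols 2-9 -> outside (row miss)
  B: rows 5-8 cols 2-7 z=4 -> covers; best now B (z=4)
  C: rows 1-7 cols 2-4 z=2 -> covers; best now C (z=2)
Winner: C at z=2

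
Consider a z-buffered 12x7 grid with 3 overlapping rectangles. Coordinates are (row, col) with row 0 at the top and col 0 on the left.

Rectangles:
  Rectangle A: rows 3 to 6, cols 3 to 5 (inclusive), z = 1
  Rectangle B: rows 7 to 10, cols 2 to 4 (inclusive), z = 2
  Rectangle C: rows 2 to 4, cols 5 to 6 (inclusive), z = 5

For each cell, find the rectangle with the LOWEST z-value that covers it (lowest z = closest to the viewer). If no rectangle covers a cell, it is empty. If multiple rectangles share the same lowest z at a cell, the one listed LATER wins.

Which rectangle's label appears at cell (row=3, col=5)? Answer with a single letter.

Check cell (3,5):
  A: rows 3-6 cols 3-5 z=1 -> covers; best now A (z=1)
  B: rows 7-10 cols 2-4 -> outside (row miss)
  C: rows 2-4 cols 5-6 z=5 -> covers; best now A (z=1)
Winner: A at z=1

Answer: A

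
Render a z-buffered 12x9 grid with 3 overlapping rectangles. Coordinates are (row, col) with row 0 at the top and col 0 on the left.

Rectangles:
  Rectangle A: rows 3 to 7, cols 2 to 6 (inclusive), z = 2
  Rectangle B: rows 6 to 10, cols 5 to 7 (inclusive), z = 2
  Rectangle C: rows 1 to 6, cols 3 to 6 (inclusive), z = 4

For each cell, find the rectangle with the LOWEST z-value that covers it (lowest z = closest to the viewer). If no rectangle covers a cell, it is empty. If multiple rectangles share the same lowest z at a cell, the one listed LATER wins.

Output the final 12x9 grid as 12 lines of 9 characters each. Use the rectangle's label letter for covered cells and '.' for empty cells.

.........
...CCCC..
...CCCC..
..AAAAA..
..AAAAA..
..AAAAA..
..AAABBB.
..AAABBB.
.....BBB.
.....BBB.
.....BBB.
.........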